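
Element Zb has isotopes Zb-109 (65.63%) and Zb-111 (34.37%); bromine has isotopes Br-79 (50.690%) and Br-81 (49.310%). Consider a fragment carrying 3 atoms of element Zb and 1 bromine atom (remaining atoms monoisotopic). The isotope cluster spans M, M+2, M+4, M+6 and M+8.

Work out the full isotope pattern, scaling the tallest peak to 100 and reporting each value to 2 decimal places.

39.31 : 100.00 : 92.42 : 37.11 : 5.49

Element Zb pattern (n=3): 0.2826879 : 0.44412538 : 0.23258555 : 0.04060117
Bromine pattern (n=1): 0.5069 : 0.4931
Convolve the two distributions (both contribute in 2-u steps):
  M: 0.2826879×0.5069 = 0.143294
  M+2: 0.2826879×0.4931 + 0.44412538×0.5069 = 0.364521
  M+4: 0.44412538×0.4931 + 0.23258555×0.5069 = 0.336896
  M+6: 0.23258555×0.4931 + 0.04060117×0.5069 = 0.135269
  M+8: 0.04060117×0.4931 = 0.020020
Scale to base peak (0.364521) = 100: 39.31 : 100.00 : 92.42 : 37.11 : 5.49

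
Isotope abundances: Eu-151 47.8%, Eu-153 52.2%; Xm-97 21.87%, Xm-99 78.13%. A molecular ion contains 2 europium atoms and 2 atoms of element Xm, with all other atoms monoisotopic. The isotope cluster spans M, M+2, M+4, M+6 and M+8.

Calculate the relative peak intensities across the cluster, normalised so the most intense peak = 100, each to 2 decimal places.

2.75 : 25.63 : 81.22 : 100.00 : 41.82

Europium pattern (n=2): 0.228484 : 0.499032 : 0.272484
Element Xm pattern (n=2): 0.04782969 : 0.34174062 : 0.61042969
Convolve the two distributions (both contribute in 2-u steps):
  M: 0.228484×0.04782969 = 0.010928
  M+2: 0.228484×0.34174062 + 0.499032×0.04782969 = 0.101951
  M+4: 0.228484×0.61042969 + 0.499032×0.34174062 + 0.272484×0.04782969 = 0.323046
  M+6: 0.499032×0.61042969 + 0.272484×0.34174062 = 0.397743
  M+8: 0.272484×0.61042969 = 0.166332
Scale to base peak (0.397743) = 100: 2.75 : 25.63 : 81.22 : 100.00 : 41.82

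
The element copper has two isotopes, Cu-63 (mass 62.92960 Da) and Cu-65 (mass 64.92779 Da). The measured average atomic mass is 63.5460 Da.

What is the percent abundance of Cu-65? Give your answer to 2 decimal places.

Let x be the fractional abundance of Cu-63; then Cu-65 has abundance 1 − x.
62.92960·x + 64.92779·(1 − x) = 63.5460
(62.92960 − 64.92779)·x = 63.5460 − 64.92779
x = -1.38179 / -1.99819 = 0.69152 → 69.15% Cu-63, 30.85% Cu-65.

30.85%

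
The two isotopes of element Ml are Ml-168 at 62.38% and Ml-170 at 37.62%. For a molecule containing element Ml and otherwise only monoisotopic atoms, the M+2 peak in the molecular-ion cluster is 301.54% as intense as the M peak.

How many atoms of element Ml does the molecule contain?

5

With n Ml atoms, P(M+2)/P(M) = C(n,1)·p^(n−1)q / p^n = n·q/p = n · 0.3762/0.6238.
n = 3.0154 × 0.6238/0.3762 = 5.00 ≈ 5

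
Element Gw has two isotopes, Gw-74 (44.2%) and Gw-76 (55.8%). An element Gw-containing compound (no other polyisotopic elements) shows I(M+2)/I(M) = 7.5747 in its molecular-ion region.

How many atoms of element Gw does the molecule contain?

6

With n Gw atoms, P(M+2)/P(M) = C(n,1)·p^(n−1)q / p^n = n·q/p = n · 0.558/0.442.
n = 7.5747 × 0.442/0.558 = 6.00 ≈ 6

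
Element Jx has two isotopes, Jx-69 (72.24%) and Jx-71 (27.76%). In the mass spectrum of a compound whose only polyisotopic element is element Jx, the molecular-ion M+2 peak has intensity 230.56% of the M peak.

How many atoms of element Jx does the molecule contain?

6

For n independent Jx atoms, I(M+2)/I(M) = n · (abundance Jx-71) / (abundance Jx-69) = n · 0.2776/0.7224.
n = 2.3056 × 0.7224/0.2776 = 6.00 ≈ 6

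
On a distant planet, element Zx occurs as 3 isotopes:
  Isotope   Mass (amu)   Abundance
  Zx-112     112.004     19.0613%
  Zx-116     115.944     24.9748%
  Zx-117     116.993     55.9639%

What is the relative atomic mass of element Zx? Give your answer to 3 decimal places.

115.780 amu

Ar = Σ fᵢ·mᵢ = 0.190613 × 112.004 + 0.249748 × 115.944 + 0.559639 × 116.993
= 21.3494 + 28.9568 + 65.4738 = 115.7800 amu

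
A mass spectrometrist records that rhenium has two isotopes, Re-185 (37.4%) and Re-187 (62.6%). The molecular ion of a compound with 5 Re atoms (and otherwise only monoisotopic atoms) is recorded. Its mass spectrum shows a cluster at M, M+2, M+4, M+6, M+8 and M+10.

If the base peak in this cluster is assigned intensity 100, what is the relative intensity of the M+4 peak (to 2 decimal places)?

59.74

Binomial terms of (0.374 + 0.626)^5: M 0.0073, M+2 0.0612, M+4 0.2050, M+6 0.3431, M+8 0.2872, M+10 0.0961 → M+6 is the base peak.
P(M+6) = C(5,3) × 0.374^2 × 0.626^3 = 10 × 0.139876 × 0.24531438 = 0.343136 (base)
P(M+4) = C(5,2) × 0.374^3 × 0.626^2 = 10 × 0.05231362 × 0.391876 = 0.205005
Relative intensity = 0.205005 / 0.343136 × 100 = 59.74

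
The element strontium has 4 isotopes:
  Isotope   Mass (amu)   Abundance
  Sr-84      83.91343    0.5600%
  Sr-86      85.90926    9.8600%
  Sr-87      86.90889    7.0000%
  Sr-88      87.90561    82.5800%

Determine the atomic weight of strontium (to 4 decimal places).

The abundance-weighted mean is 0.005600 × 83.91343 + 0.098600 × 85.90926 + 0.070000 × 86.90889 + 0.825800 × 87.90561
= 0.469915 + 8.470653 + 6.083622 + 72.592453 = 87.616643 amu

87.6166 amu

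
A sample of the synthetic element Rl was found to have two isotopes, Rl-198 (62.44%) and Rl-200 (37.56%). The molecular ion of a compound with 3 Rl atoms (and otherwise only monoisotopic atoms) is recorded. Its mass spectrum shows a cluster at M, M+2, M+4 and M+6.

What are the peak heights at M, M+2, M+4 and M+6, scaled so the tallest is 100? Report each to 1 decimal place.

The 3 Rl atoms are independent, so intensities follow the terms of (0.6244 + 0.3756)^3.
P(M) = 0.6244^3 = 0.243438
P(M+2) = 3 × 0.6244^2 × 0.3756^1 = 0.439312
P(M+4) = 3 × 0.6244^1 × 0.3756^2 = 0.264262
P(M+6) = 0.3756^3 = 0.052988
The M+2 peak is largest (0.439312); scaling to 100 gives 55.4 : 100.0 : 60.2 : 12.1.

55.4 : 100.0 : 60.2 : 12.1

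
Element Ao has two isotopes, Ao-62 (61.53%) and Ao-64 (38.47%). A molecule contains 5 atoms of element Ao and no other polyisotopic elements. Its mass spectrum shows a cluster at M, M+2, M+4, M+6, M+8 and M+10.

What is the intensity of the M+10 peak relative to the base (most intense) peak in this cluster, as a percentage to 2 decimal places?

2.44%

Binomial terms of (0.6153 + 0.3847)^5: M 0.0882, M+2 0.2757, M+4 0.3448, M+6 0.2155, M+8 0.0674, M+10 0.0084 → M+4 is the base peak.
P(M+4) = C(5,2) × 0.6153^3 × 0.3847^2 = 10 × 0.23294894 × 0.14799409 = 0.344751 (base)
P(M+10) = C(5,5) × 0.6153^0 × 0.3847^5 = 1 × 1.0000 × 0.0084258 = 0.008426
Relative intensity = 0.008426 / 0.344751 × 100 = 2.44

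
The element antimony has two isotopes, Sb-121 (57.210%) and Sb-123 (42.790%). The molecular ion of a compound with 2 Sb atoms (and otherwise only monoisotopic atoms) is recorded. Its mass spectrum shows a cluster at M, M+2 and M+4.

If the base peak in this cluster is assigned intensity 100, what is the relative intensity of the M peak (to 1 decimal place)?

(0.57210 + 0.42790)^2 gives M 0.3273, M+2 0.4896, M+4 0.1831; the largest is M+2.
P(M+2) = C(2,1) × 0.57210^1 × 0.42790^1 = 2 × 0.5721 × 0.4279 = 0.489603 (base)
P(M) = C(2,0) × 0.57210^2 × 0.42790^0 = 1 × 0.32729841 × 1.0000 = 0.327298
Relative intensity = 0.327298 / 0.489603 × 100 = 66.8

66.8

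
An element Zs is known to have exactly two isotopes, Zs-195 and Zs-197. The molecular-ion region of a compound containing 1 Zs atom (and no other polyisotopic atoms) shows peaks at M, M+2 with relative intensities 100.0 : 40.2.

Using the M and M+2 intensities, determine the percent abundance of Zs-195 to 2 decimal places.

71.33%

If p is the fraction of Zs that is Zs-195, then I(M+2)/I(M) = [C(1,1)·p^0·(1−p)] / p^1 = 1·(1−p)/p = 40.2/100.0 = 0.4020
(1−p)/p = 0.4020/1 = 0.4020  ⇒  p = 1/(1 + 0.4020) = 0.7133
Zs-195: 71.33%, Zs-197: 28.67%.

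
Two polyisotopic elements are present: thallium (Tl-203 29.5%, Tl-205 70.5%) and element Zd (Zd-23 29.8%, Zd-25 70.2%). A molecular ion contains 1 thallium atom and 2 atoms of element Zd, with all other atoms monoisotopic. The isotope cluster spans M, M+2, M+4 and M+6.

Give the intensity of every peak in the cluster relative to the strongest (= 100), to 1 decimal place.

Thallium pattern (n=1): 0.2950 : 0.7050
Element Zd pattern (n=2): 0.088804 : 0.418392 : 0.492804
Convolve the two distributions (both contribute in 2-u steps):
  M: 0.2950×0.088804 = 0.026197
  M+2: 0.2950×0.418392 + 0.7050×0.088804 = 0.186032
  M+4: 0.2950×0.492804 + 0.7050×0.418392 = 0.440344
  M+6: 0.7050×0.492804 = 0.347427
Scale to base peak (0.440344) = 100: 5.9 : 42.2 : 100.0 : 78.9

5.9 : 42.2 : 100.0 : 78.9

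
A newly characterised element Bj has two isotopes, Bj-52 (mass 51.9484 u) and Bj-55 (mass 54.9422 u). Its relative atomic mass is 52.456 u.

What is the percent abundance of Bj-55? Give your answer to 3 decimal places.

Let x be the fractional abundance of Bj-52; then Bj-55 has abundance 1 − x.
51.9484·x + 54.9422·(1 − x) = 52.456
(51.9484 − 54.9422)·x = 52.456 − 54.9422
x = -2.4862 / -2.9938 = 0.83045 → 83.045% Bj-52, 16.955% Bj-55.

16.955%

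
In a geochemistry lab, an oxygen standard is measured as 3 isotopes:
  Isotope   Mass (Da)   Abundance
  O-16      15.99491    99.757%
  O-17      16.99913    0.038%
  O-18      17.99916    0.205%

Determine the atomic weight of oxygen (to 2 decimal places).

The abundance-weighted mean is 0.99757 × 15.99491 + 0.00038 × 16.99913 + 0.00205 × 17.99916
= 15.956042 + 0.006460 + 0.036898 = 15.999400 Da

16.00 Da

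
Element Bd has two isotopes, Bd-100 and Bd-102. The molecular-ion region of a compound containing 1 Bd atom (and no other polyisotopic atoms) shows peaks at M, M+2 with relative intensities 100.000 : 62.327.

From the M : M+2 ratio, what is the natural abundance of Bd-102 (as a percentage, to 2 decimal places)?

If p is the fraction of Bd that is Bd-100, then I(M+2)/I(M) = [C(1,1)·p^0·(1−p)] / p^1 = 1·(1−p)/p = 62.327/100.000 = 0.6233
(1−p)/p = 0.6233/1 = 0.6233  ⇒  p = 1/(1 + 0.6233) = 0.6160
Bd-100: 61.60%, Bd-102: 38.40%.

38.40%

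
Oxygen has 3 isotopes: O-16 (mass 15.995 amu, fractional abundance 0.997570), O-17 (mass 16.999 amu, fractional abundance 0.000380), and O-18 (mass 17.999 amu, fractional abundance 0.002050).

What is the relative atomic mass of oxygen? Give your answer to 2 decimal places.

16.00 amu

Ar = Σ fᵢ·mᵢ = 0.997570 × 15.995 + 0.000380 × 16.999 + 0.002050 × 17.999
= 15.9561 + 0.0065 + 0.0369 = 15.9995 amu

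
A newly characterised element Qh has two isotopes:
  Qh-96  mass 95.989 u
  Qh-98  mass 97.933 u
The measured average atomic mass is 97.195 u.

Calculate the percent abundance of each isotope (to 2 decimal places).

Let x be the fractional abundance of Qh-96; then Qh-98 has abundance 1 − x.
95.989·x + 97.933·(1 − x) = 97.195
(95.989 − 97.933)·x = 97.195 − 97.933
x = -0.738 / -1.944 = 0.37963 → 37.96% Qh-96, 62.04% Qh-98.

Qh-96: 37.96%, Qh-98: 62.04%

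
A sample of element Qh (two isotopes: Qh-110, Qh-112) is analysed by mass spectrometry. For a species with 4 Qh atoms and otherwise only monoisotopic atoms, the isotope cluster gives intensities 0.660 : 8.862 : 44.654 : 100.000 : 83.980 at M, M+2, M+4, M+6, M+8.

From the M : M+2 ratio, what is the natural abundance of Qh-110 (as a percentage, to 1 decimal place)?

23.0%

Write p for the Qh-110 fraction. I(M+2)/I(M) = [C(4,1)·p^3·(1−p)] / p^4 = 4·(1−p)/p = 8.862/0.660 = 13.4273
(1−p)/p = 13.4273/4 = 3.3568  ⇒  p = 1/(1 + 3.3568) = 0.2295
Qh-110: 23.0%, Qh-112: 77.0%.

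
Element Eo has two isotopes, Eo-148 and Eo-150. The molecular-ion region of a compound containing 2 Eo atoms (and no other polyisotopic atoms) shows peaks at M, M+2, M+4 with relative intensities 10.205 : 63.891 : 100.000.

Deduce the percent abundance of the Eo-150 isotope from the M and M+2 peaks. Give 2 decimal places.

If p is the fraction of Eo that is Eo-148, then I(M+2)/I(M) = [C(2,1)·p^1·(1−p)] / p^2 = 2·(1−p)/p = 63.891/10.205 = 6.2608
(1−p)/p = 6.2608/2 = 3.1304  ⇒  p = 1/(1 + 3.1304) = 0.2421
Eo-148: 24.21%, Eo-150: 75.79%.

75.79%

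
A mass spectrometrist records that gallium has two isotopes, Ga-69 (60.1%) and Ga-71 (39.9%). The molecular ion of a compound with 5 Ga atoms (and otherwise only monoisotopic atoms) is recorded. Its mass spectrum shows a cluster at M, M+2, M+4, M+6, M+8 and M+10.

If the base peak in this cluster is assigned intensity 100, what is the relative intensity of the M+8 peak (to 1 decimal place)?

Binomial terms of (0.601 + 0.399)^5: M 0.0784, M+2 0.2603, M+4 0.3456, M+6 0.2294, M+8 0.0762, M+10 0.0101 → M+4 is the base peak.
P(M+4) = C(5,2) × 0.601^3 × 0.399^2 = 10 × 0.2170818 × 0.159201 = 0.345596 (base)
P(M+8) = C(5,4) × 0.601^1 × 0.399^4 = 5 × 0.6010 × 0.02534496 = 0.076162
Relative intensity = 0.076162 / 0.345596 × 100 = 22.0

22.0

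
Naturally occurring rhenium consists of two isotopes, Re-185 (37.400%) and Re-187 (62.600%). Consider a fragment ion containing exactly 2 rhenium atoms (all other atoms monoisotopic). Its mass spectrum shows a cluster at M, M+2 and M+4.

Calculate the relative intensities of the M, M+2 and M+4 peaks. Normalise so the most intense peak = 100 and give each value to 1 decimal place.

29.9 : 100.0 : 83.7

The 2 Re atoms are independent, so intensities follow the terms of (0.37400 + 0.62600)^2.
P(M) = 0.37400^2 = 0.139876
P(M+2) = 2 × 0.37400^1 × 0.62600^1 = 0.468248
P(M+4) = 0.62600^2 = 0.391876
The M+2 peak is largest (0.468248); scaling to 100 gives 29.9 : 100.0 : 83.7.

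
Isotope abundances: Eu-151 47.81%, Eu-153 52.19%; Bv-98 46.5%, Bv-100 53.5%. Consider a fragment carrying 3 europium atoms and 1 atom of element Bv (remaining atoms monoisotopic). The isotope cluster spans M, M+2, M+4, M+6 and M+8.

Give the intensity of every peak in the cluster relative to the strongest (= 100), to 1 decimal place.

Europium pattern (n=3): 0.10928391 : 0.3578871 : 0.39067407 : 0.14215492
Element Bv pattern (n=1): 0.4650 : 0.5350
Convolve the two distributions (both contribute in 2-u steps):
  M: 0.10928391×0.4650 = 0.050817
  M+2: 0.10928391×0.5350 + 0.3578871×0.4650 = 0.224884
  M+4: 0.3578871×0.5350 + 0.39067407×0.4650 = 0.373133
  M+6: 0.39067407×0.5350 + 0.14215492×0.4650 = 0.275113
  M+8: 0.14215492×0.5350 = 0.076053
Scale to base peak (0.373133) = 100: 13.6 : 60.3 : 100.0 : 73.7 : 20.4

13.6 : 60.3 : 100.0 : 73.7 : 20.4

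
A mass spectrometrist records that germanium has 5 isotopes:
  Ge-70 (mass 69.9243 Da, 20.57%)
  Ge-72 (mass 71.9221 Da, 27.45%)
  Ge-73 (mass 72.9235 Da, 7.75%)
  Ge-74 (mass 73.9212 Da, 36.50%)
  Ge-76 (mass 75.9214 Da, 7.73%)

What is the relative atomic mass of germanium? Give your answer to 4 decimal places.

72.6276 Da

Ar = Σ fᵢ·mᵢ = 0.2057 × 69.9243 + 0.2745 × 71.9221 + 0.0775 × 72.9235 + 0.3650 × 73.9212 + 0.0773 × 75.9214
= 14.38343 + 19.74262 + 5.65157 + 26.98124 + 5.86872 = 72.62758 Da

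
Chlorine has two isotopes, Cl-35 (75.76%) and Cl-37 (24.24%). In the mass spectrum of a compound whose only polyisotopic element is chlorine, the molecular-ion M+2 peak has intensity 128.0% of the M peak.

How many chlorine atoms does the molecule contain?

For n independent Cl atoms, I(M+2)/I(M) = n · (abundance Cl-37) / (abundance Cl-35) = n · 0.2424/0.7576.
n = 1.280 × 0.7576/0.2424 = 4.00 ≈ 4

4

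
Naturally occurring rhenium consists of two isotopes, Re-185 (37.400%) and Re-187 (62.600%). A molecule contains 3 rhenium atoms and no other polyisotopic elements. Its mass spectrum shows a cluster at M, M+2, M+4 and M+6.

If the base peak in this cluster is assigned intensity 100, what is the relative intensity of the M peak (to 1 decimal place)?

11.9

Binomial terms of (0.37400 + 0.62600)^3: M 0.0523, M+2 0.2627, M+4 0.4397, M+6 0.2453 → M+4 is the base peak.
P(M+4) = C(3,2) × 0.37400^1 × 0.62600^2 = 3 × 0.3740 × 0.391876 = 0.439685 (base)
P(M) = C(3,0) × 0.37400^3 × 0.62600^0 = 1 × 0.05231362 × 1.0000 = 0.052314
Relative intensity = 0.052314 / 0.439685 × 100 = 11.9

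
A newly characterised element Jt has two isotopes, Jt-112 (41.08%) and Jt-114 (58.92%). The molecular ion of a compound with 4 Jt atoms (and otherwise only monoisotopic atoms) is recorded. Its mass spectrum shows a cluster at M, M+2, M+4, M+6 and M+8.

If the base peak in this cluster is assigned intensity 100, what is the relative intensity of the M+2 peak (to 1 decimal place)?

(0.4108 + 0.5892)^4 gives M 0.0285, M+2 0.1634, M+4 0.3515, M+6 0.3361, M+8 0.1205; the largest is M+4.
P(M+4) = C(4,2) × 0.4108^2 × 0.5892^2 = 6 × 0.16875664 × 0.34715664 = 0.351510 (base)
P(M+2) = C(4,1) × 0.4108^3 × 0.5892^1 = 4 × 0.06932523 × 0.5892 = 0.163386
Relative intensity = 0.163386 / 0.351510 × 100 = 46.5

46.5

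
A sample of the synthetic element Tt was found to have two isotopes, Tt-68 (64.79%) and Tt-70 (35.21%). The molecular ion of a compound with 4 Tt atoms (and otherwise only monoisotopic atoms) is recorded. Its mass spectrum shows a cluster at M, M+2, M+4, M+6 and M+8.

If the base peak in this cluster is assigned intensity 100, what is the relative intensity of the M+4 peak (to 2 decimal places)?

81.52

(0.6479 + 0.3521)^4 gives M 0.1762, M+2 0.3830, M+4 0.3122, M+6 0.1131, M+8 0.0154; the largest is M+2.
P(M+2) = C(4,1) × 0.6479^3 × 0.3521^1 = 4 × 0.27197184 × 0.3521 = 0.383045 (base)
P(M+4) = C(4,2) × 0.6479^2 × 0.3521^2 = 6 × 0.41977441 × 0.12397441 = 0.312248
Relative intensity = 0.312248 / 0.383045 × 100 = 81.52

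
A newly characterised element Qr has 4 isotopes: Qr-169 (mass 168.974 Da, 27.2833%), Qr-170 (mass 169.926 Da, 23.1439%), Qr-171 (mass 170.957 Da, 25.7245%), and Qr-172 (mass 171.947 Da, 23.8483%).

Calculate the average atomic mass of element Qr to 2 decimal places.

170.41 Da

Weight each isotope mass by its fractional abundance: 0.272833 × 168.974 + 0.231439 × 169.926 + 0.257245 × 170.957 + 0.238483 × 171.947
= 46.1017 + 39.3275 + 43.9778 + 41.0064 = 170.4134 Da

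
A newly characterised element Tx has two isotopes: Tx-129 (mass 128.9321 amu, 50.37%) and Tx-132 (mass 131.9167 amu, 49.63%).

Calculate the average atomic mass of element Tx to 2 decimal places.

130.41 amu

Average mass = Σ (abundance × isotope mass) = 0.5037 × 128.9321 + 0.4963 × 131.9167
= 64.94310 + 65.47026 = 130.41336 amu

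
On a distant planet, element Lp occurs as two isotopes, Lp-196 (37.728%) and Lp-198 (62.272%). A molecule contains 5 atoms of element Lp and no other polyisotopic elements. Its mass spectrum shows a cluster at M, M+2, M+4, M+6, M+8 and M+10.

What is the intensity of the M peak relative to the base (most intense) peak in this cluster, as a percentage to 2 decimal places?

2.22%

Term probabilities: M 0.0076, M+2 0.0631, M+4 0.2082, M+6 0.3437, M+8 0.2837, M+10 0.0936. Base peak = M+6.
P(M+6) = C(5,3) × 0.37728^2 × 0.62272^3 = 10 × 0.1423402 × 0.24147849 = 0.343721 (base)
P(M) = C(5,0) × 0.37728^5 × 0.62272^0 = 1 × 0.00764397 × 1.0000 = 0.007644
Relative intensity = 0.007644 / 0.343721 × 100 = 2.22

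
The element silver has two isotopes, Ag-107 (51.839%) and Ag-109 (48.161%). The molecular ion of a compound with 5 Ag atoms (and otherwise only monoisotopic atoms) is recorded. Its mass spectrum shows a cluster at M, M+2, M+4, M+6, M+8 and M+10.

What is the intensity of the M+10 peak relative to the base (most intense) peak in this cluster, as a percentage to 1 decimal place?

Binomial terms of (0.51839 + 0.48161)^5: M 0.0374, M+2 0.1739, M+4 0.3231, M+6 0.3002, M+8 0.1394, M+10 0.0259 → M+4 is the base peak.
P(M+4) = C(5,2) × 0.51839^3 × 0.48161^2 = 10 × 0.13930601 × 0.23194819 = 0.323118 (base)
P(M+10) = C(5,5) × 0.51839^0 × 0.48161^5 = 1 × 1.0000 × 0.0259106 = 0.025911
Relative intensity = 0.025911 / 0.323118 × 100 = 8.0

8.0%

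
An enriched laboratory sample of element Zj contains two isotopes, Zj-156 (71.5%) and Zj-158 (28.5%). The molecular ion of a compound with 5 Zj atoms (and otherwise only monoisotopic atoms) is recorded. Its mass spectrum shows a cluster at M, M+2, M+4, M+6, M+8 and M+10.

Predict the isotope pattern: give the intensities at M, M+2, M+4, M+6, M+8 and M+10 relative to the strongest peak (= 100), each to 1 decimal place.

Expanding (0.715 + 0.285)^5:
P(M) = 0.715^5 = 0.186866
P(M+2) = 5 × 0.715^4 × 0.285^1 = 0.372425
P(M+4) = 10 × 0.715^3 × 0.285^2 = 0.296898
P(M+6) = 10 × 0.715^2 × 0.285^3 = 0.118344
P(M+8) = 5 × 0.715^1 × 0.285^4 = 0.023586
P(M+10) = 0.285^5 = 0.001880
The M+2 peak is largest (0.372425); scaling to 100 gives 50.2 : 100.0 : 79.7 : 31.8 : 6.3 : 0.5.

50.2 : 100.0 : 79.7 : 31.8 : 6.3 : 0.5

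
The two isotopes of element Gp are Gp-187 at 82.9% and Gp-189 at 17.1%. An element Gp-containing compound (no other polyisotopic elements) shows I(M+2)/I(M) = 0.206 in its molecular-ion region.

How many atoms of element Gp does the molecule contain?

For n independent Gp atoms, I(M+2)/I(M) = n · (abundance Gp-189) / (abundance Gp-187) = n · 0.171/0.829.
n = 0.206 × 0.829/0.171 = 1.00 ≈ 1

1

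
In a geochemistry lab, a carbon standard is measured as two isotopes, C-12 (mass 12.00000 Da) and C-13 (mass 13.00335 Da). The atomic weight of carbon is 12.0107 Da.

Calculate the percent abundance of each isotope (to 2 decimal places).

With x = fraction of C-12 (so C-13 is 1 − x):
12.00000·x + 13.00335·(1 − x) = 12.0107
(12.00000 − 13.00335)·x = 12.0107 − 13.00335
x = -0.99265 / -1.00335 = 0.98934 → 98.93% C-12, 1.07% C-13.

C-12: 98.93%, C-13: 1.07%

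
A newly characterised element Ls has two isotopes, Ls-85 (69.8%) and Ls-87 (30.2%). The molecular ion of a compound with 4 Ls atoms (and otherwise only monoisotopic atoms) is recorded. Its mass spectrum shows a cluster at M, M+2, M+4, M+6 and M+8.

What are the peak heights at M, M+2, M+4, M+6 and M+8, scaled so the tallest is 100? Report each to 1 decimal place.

57.8 : 100.0 : 64.9 : 18.7 : 2.0

Each Ls atom is independently Ls-85 (p = 0.698) or Ls-87 (q = 0.302); the cluster is the binomial expansion (p + q)^4.
P(M) = 0.698^4 = 0.237368
P(M+2) = 4 × 0.698^3 × 0.302^1 = 0.410803
P(M+4) = 6 × 0.698^2 × 0.302^2 = 0.266610
P(M+6) = 4 × 0.698^1 × 0.302^3 = 0.076902
P(M+8) = 0.302^4 = 0.008318
The M+2 peak is largest (0.410803); scaling to 100 gives 57.8 : 100.0 : 64.9 : 18.7 : 2.0.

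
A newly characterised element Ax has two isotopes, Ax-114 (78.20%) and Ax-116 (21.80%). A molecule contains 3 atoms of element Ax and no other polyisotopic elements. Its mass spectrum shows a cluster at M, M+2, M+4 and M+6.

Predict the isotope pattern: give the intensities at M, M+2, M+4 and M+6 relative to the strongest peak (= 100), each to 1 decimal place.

100.0 : 83.6 : 23.3 : 2.2

The 3 Ax atoms are independent, so intensities follow the terms of (0.7820 + 0.2180)^3.
P(M) = 0.7820^3 = 0.478212
P(M+2) = 3 × 0.7820^2 × 0.2180^1 = 0.399937
P(M+4) = 3 × 0.7820^1 × 0.2180^2 = 0.111491
P(M+6) = 0.2180^3 = 0.010360
The M peak is largest (0.478212); scaling to 100 gives 100.0 : 83.6 : 23.3 : 2.2.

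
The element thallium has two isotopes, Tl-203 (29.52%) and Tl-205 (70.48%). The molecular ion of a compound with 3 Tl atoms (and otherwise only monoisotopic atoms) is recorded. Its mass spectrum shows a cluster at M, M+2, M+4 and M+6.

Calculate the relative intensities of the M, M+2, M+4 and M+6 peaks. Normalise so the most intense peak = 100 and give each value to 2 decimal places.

The 3 Tl atoms are independent, so intensities follow the terms of (0.2952 + 0.7048)^3.
P(M) = 0.2952^3 = 0.025725
P(M+2) = 3 × 0.2952^2 × 0.7048^1 = 0.184255
P(M+4) = 3 × 0.2952^1 × 0.7048^2 = 0.439916
P(M+6) = 0.7048^3 = 0.350104
The M+4 peak is largest (0.439916); scaling to 100 gives 5.85 : 41.88 : 100.00 : 79.58.

5.85 : 41.88 : 100.00 : 79.58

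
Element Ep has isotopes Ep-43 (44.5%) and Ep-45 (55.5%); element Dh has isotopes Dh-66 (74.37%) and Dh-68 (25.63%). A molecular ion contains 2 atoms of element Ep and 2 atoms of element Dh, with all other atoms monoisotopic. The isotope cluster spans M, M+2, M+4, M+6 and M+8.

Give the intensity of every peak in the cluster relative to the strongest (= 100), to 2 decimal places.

29.47 : 93.82 : 100.00 : 40.32 : 5.44

Element Ep pattern (n=2): 0.198025 : 0.49395 : 0.308025
Element Dh pattern (n=2): 0.55308969 : 0.38122062 : 0.06568969
Convolve the two distributions (both contribute in 2-u steps):
  M: 0.198025×0.55308969 = 0.109526
  M+2: 0.198025×0.38122062 + 0.49395×0.55308969 = 0.348690
  M+4: 0.198025×0.06568969 + 0.49395×0.38122062 + 0.308025×0.55308969 = 0.371678
  M+6: 0.49395×0.06568969 + 0.308025×0.38122062 = 0.149873
  M+8: 0.308025×0.06568969 = 0.020234
Scale to base peak (0.371678) = 100: 29.47 : 93.82 : 100.00 : 40.32 : 5.44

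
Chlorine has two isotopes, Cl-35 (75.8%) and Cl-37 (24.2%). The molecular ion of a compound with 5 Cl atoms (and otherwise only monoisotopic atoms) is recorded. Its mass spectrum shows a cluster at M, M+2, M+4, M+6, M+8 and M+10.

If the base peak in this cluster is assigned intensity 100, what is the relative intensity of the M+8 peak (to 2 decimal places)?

3.25

(0.758 + 0.242)^5 gives M 0.2502, M+2 0.3994, M+4 0.2551, M+6 0.0814, M+8 0.0130, M+10 0.0008; the largest is M+2.
P(M+2) = C(5,1) × 0.758^4 × 0.242^1 = 5 × 0.33012379 × 0.2420 = 0.399450 (base)
P(M+8) = C(5,4) × 0.758^1 × 0.242^4 = 5 × 0.7580 × 0.00342974 = 0.012999
Relative intensity = 0.012999 / 0.399450 × 100 = 3.25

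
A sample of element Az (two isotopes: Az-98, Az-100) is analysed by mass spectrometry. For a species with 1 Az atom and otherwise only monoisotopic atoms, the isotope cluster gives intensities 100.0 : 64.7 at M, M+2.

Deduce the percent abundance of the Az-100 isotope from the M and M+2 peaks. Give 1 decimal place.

39.3%

If p is the fraction of Az that is Az-98, then I(M+2)/I(M) = [C(1,1)·p^0·(1−p)] / p^1 = 1·(1−p)/p = 64.7/100.0 = 0.6470
(1−p)/p = 0.6470/1 = 0.6470  ⇒  p = 1/(1 + 0.6470) = 0.6072
Az-98: 60.7%, Az-100: 39.3%.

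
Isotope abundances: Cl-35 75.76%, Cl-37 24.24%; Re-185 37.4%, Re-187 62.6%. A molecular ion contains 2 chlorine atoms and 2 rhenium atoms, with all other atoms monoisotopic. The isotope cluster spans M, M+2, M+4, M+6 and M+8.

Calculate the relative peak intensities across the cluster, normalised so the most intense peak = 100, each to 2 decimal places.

Chlorine pattern (n=2): 0.57395776 : 0.36728448 : 0.05875776
Rhenium pattern (n=2): 0.139876 : 0.468248 : 0.391876
Convolve the two distributions (both contribute in 2-u steps):
  M: 0.57395776×0.139876 = 0.080283
  M+2: 0.57395776×0.468248 + 0.36728448×0.139876 = 0.320129
  M+4: 0.57395776×0.391876 + 0.36728448×0.468248 + 0.05875776×0.139876 = 0.405119
  M+6: 0.36728448×0.391876 + 0.05875776×0.468248 = 0.171443
  M+8: 0.05875776×0.391876 = 0.023026
Scale to base peak (0.405119) = 100: 19.82 : 79.02 : 100.00 : 42.32 : 5.68

19.82 : 79.02 : 100.00 : 42.32 : 5.68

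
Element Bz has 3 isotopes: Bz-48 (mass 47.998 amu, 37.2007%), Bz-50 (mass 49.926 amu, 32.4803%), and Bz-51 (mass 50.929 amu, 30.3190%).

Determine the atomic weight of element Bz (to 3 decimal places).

49.513 amu

Ar = Σ fᵢ·mᵢ = 0.372007 × 47.998 + 0.324803 × 49.926 + 0.303190 × 50.929
= 17.8556 + 16.2161 + 15.4412 = 49.5129 amu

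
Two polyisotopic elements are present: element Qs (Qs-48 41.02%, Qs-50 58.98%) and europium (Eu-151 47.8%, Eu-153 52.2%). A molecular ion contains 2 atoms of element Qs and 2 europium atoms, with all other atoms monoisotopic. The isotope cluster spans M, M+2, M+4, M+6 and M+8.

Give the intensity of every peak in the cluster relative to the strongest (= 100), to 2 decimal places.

10.48 : 53.03 : 100.00 : 83.27 : 25.84

Element Qs pattern (n=2): 0.16826404 : 0.48387192 : 0.34786404
Europium pattern (n=2): 0.228484 : 0.499032 : 0.272484
Convolve the two distributions (both contribute in 2-u steps):
  M: 0.16826404×0.228484 = 0.038446
  M+2: 0.16826404×0.499032 + 0.48387192×0.228484 = 0.194526
  M+4: 0.16826404×0.272484 + 0.48387192×0.499032 + 0.34786404×0.228484 = 0.366798
  M+6: 0.48387192×0.272484 + 0.34786404×0.499032 = 0.305443
  M+8: 0.34786404×0.272484 = 0.094787
Scale to base peak (0.366798) = 100: 10.48 : 53.03 : 100.00 : 83.27 : 25.84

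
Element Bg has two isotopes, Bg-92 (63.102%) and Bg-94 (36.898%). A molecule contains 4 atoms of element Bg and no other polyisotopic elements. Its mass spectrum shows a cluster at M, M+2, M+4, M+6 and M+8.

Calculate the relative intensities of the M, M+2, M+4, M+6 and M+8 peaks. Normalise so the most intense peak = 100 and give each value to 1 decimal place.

42.8 : 100.0 : 87.7 : 34.2 : 5.0

Expanding (0.63102 + 0.36898)^4:
P(M) = 0.63102^4 = 0.158552
P(M+2) = 4 × 0.63102^3 × 0.36898^1 = 0.370845
P(M+4) = 6 × 0.63102^2 × 0.36898^2 = 0.325269
P(M+6) = 4 × 0.63102^1 × 0.36898^3 = 0.126798
P(M+8) = 0.36898^4 = 0.018536
The M+2 peak is largest (0.370845); scaling to 100 gives 42.8 : 100.0 : 87.7 : 34.2 : 5.0.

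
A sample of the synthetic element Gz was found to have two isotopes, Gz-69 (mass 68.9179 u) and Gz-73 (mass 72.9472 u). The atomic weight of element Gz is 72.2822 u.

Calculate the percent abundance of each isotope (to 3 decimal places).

Gz-69: 16.504%, Gz-73: 83.496%

Let x be the fractional abundance of Gz-69; then Gz-73 has abundance 1 − x.
68.9179·x + 72.9472·(1 − x) = 72.2822
(68.9179 − 72.9472)·x = 72.2822 − 72.9472
x = -0.6650 / -4.0293 = 0.16504 → 16.504% Gz-69, 83.496% Gz-73.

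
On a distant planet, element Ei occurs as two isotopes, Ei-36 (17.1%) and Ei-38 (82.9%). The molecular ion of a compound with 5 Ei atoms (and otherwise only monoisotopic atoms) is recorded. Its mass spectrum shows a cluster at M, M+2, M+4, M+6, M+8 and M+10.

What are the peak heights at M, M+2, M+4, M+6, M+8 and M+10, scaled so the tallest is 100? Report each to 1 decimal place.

The 5 Ei atoms are independent, so intensities follow the terms of (0.171 + 0.829)^5.
P(M) = 0.171^5 = 0.000146
P(M+2) = 5 × 0.171^4 × 0.829^1 = 0.003544
P(M+4) = 10 × 0.171^3 × 0.829^2 = 0.034364
P(M+6) = 10 × 0.171^2 × 0.829^3 = 0.166593
P(M+8) = 5 × 0.171^1 × 0.829^4 = 0.403817
P(M+10) = 0.829^5 = 0.391537
The M+8 peak is largest (0.403817); scaling to 100 gives 0.0 : 0.9 : 8.5 : 41.3 : 100.0 : 97.0.

0.0 : 0.9 : 8.5 : 41.3 : 100.0 : 97.0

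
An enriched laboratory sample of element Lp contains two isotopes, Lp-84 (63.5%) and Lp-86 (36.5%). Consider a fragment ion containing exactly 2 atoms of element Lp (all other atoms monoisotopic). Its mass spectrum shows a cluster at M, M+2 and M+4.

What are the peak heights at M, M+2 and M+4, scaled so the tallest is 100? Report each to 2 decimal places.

86.99 : 100.00 : 28.74

Each Lp atom is independently Lp-84 (p = 0.635) or Lp-86 (q = 0.365); the cluster is the binomial expansion (p + q)^2.
P(M) = 0.635^2 = 0.403225
P(M+2) = 2 × 0.635^1 × 0.365^1 = 0.463550
P(M+4) = 0.365^2 = 0.133225
The M+2 peak is largest (0.463550); scaling to 100 gives 86.99 : 100.00 : 28.74.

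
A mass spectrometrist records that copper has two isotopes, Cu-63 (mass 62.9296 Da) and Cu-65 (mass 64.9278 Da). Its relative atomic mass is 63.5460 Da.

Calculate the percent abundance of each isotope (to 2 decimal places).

Let x be the fractional abundance of Cu-63; then Cu-65 has abundance 1 − x.
62.9296·x + 64.9278·(1 − x) = 63.5460
(62.9296 − 64.9278)·x = 63.5460 − 64.9278
x = -1.3818 / -1.9982 = 0.69152 → 69.15% Cu-63, 30.85% Cu-65.

Cu-63: 69.15%, Cu-65: 30.85%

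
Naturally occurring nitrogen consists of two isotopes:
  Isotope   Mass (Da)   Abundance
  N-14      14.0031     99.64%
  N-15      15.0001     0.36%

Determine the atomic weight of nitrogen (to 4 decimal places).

Ar = Σ fᵢ·mᵢ = 0.9964 × 14.0031 + 0.0036 × 15.0001
= 13.95269 + 0.05400 = 14.00669 Da

14.0067 Da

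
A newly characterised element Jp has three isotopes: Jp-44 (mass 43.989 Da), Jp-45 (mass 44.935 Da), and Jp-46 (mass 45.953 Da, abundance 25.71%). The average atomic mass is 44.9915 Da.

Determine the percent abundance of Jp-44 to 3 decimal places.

21.694%

The remaining 74.29% is split between Jp-44 (fraction x) and Jp-45 (fraction 0.7429 − x).
Substituting: 43.989x + 44.935(0.7429 − x) = 33.1769837
(43.989 − 44.935)x = -0.2052278  ⇒  x = 0.21694, y = 0.52596
Jp-44: 21.694%, Jp-45: 52.596%.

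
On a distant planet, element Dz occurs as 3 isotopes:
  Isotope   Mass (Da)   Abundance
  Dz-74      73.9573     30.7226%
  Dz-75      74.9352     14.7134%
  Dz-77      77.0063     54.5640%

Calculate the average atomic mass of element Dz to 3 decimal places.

The abundance-weighted mean is 0.307226 × 73.9573 + 0.147134 × 74.9352 + 0.545640 × 77.0063
= 22.72161 + 11.02552 + 42.01772 = 75.76485 Da

75.765 Da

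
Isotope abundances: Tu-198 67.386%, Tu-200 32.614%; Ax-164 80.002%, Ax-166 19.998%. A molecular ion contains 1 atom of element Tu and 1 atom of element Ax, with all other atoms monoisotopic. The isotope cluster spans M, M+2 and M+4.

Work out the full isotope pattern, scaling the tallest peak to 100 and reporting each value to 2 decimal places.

100.00 : 73.40 : 12.10

Element Tu pattern (n=1): 0.67386 : 0.32614
Element Ax pattern (n=1): 0.80002 : 0.19998
Convolve the two distributions (both contribute in 2-u steps):
  M: 0.67386×0.80002 = 0.539101
  M+2: 0.67386×0.19998 + 0.32614×0.80002 = 0.395677
  M+4: 0.32614×0.19998 = 0.065221
Scale to base peak (0.539101) = 100: 100.00 : 73.40 : 12.10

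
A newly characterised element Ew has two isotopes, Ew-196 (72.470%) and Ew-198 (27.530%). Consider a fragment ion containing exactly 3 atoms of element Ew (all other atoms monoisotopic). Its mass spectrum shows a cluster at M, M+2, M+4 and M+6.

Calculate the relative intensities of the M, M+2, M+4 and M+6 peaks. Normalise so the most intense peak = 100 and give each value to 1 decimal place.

87.7 : 100.0 : 38.0 : 4.8

The 3 Ew atoms are independent, so intensities follow the terms of (0.72470 + 0.27530)^3.
P(M) = 0.72470^3 = 0.380605
P(M+2) = 3 × 0.72470^2 × 0.27530^1 = 0.433754
P(M+4) = 3 × 0.72470^1 × 0.27530^2 = 0.164775
P(M+6) = 0.27530^3 = 0.020865
The M+2 peak is largest (0.433754); scaling to 100 gives 87.7 : 100.0 : 38.0 : 4.8.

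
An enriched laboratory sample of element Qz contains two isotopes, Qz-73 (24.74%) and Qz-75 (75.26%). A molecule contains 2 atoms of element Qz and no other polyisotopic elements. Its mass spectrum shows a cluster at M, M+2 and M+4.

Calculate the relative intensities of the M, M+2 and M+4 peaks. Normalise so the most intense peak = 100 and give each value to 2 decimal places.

10.81 : 65.75 : 100.00

Expanding (0.2474 + 0.7526)^2:
P(M) = 0.2474^2 = 0.061207
P(M+2) = 2 × 0.2474^1 × 0.7526^1 = 0.372386
P(M+4) = 0.7526^2 = 0.566407
The M+4 peak is largest (0.566407); scaling to 100 gives 10.81 : 65.75 : 100.00.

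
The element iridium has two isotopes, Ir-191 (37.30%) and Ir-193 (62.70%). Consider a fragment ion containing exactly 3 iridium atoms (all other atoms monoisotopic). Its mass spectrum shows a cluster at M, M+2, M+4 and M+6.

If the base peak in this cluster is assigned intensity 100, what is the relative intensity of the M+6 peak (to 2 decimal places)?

Term probabilities: M 0.0519, M+2 0.2617, M+4 0.4399, M+6 0.2465. Base peak = M+4.
P(M+4) = C(3,2) × 0.3730^1 × 0.6270^2 = 3 × 0.3730 × 0.393129 = 0.439911 (base)
P(M+6) = C(3,3) × 0.3730^0 × 0.6270^3 = 1 × 1.0000 × 0.24649188 = 0.246492
Relative intensity = 0.246492 / 0.439911 × 100 = 56.03

56.03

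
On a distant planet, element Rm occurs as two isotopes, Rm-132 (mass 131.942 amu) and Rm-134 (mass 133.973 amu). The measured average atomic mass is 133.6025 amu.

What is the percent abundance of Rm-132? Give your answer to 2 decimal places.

18.24%

Writing the weighted mean with unknown fraction x of Rm-132:
131.942·x + 133.973·(1 − x) = 133.6025
(131.942 − 133.973)·x = 133.6025 − 133.973
x = -0.3705 / -2.031 = 0.18242 → 18.24% Rm-132, 81.76% Rm-134.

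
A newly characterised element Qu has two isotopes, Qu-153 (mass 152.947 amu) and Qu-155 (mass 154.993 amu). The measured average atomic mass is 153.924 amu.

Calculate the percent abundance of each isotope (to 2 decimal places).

Writing the weighted mean with unknown fraction x of Qu-153:
152.947·x + 154.993·(1 − x) = 153.924
(152.947 − 154.993)·x = 153.924 − 154.993
x = -1.069 / -2.046 = 0.52248 → 52.25% Qu-153, 47.75% Qu-155.

Qu-153: 52.25%, Qu-155: 47.75%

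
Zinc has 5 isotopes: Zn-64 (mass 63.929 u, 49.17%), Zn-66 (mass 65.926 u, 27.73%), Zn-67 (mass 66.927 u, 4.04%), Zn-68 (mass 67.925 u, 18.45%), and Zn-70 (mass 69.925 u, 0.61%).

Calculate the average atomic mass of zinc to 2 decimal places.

Ar = Σ fᵢ·mᵢ = 0.4917 × 63.929 + 0.2773 × 65.926 + 0.0404 × 66.927 + 0.1845 × 67.925 + 0.0061 × 69.925
= 31.4339 + 18.2813 + 2.7039 + 12.5322 + 0.4265 = 65.3778 u

65.38 u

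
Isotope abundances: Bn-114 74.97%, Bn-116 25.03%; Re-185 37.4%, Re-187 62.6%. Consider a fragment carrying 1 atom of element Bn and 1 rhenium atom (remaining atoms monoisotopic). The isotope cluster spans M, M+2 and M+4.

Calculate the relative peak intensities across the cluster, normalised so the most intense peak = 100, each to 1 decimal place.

Element Bn pattern (n=1): 0.7497 : 0.2503
Rhenium pattern (n=1): 0.3740 : 0.6260
Convolve the two distributions (both contribute in 2-u steps):
  M: 0.7497×0.3740 = 0.280388
  M+2: 0.7497×0.6260 + 0.2503×0.3740 = 0.562924
  M+4: 0.2503×0.6260 = 0.156688
Scale to base peak (0.562924) = 100: 49.8 : 100.0 : 27.8

49.8 : 100.0 : 27.8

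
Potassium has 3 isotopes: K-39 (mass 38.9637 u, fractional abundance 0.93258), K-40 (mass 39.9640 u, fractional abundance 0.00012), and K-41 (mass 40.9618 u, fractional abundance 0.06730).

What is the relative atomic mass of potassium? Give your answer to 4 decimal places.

39.0983 u

Weight each isotope mass by its fractional abundance: 0.93258 × 38.9637 + 0.00012 × 39.9640 + 0.06730 × 40.9618
= 36.33677 + 0.00480 + 2.75673 = 39.09830 u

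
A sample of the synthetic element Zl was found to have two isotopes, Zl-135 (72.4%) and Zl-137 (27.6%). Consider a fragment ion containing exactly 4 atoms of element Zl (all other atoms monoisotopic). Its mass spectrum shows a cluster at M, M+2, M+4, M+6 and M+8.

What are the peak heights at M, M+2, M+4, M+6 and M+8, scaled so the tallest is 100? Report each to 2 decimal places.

Expanding (0.724 + 0.276)^4:
P(M) = 0.724^4 = 0.274760
P(M+2) = 4 × 0.724^3 × 0.276^1 = 0.418972
P(M+4) = 6 × 0.724^2 × 0.276^2 = 0.239578
P(M+6) = 4 × 0.724^1 × 0.276^3 = 0.060887
P(M+8) = 0.276^4 = 0.005803
The M+2 peak is largest (0.418972); scaling to 100 gives 65.58 : 100.00 : 57.18 : 14.53 : 1.39.

65.58 : 100.00 : 57.18 : 14.53 : 1.39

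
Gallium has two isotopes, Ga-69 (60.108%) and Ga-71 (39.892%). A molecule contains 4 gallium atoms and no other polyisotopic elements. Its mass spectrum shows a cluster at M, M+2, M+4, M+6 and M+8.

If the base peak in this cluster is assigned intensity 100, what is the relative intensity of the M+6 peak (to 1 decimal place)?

Term probabilities: M 0.1305, M+2 0.3465, M+4 0.3450, M+6 0.1526, M+8 0.0253. Base peak = M+2.
P(M+2) = C(4,1) × 0.60108^3 × 0.39892^1 = 4 × 0.2171685 × 0.39892 = 0.346531 (base)
P(M+6) = C(4,3) × 0.60108^1 × 0.39892^3 = 4 × 0.60108 × 0.063483 = 0.152633
Relative intensity = 0.152633 / 0.346531 × 100 = 44.0

44.0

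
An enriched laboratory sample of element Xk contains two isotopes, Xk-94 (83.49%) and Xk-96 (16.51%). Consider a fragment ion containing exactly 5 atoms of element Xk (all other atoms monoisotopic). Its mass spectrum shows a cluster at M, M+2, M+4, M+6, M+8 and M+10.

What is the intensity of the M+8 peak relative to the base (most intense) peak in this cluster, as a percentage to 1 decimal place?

0.8%

(0.8349 + 0.1651)^5 gives M 0.4057, M+2 0.4011, M+4 0.1586, M+6 0.0314, M+8 0.0031, M+10 0.0001; the largest is M.
P(M) = C(5,0) × 0.8349^5 × 0.1651^0 = 1 × 0.40566945 × 1.0000 = 0.405669 (base)
P(M+8) = C(5,4) × 0.8349^1 × 0.1651^4 = 5 × 0.8349 × 0.000743 = 0.003102
Relative intensity = 0.003102 / 0.405669 × 100 = 0.8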